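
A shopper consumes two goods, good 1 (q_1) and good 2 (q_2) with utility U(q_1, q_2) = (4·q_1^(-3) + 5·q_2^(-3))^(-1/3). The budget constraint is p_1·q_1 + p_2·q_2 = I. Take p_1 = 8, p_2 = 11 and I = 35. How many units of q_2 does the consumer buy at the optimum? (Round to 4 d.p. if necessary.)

From the CES first-order condition, (4/5)·(q_2/q_1)^(4) = p_1/p_2.
Hence q_2/q_1 = ((5/4)·p_1/p_2)^(1/(4)), i.e. raised to the 0.25 power.
Substitute q_2 = (q_2/q_1)·q_1 into the budget: q_1* = I/(p_1 + p_2·(q_2/q_1)).
Numerically q_2/q_1 = 0.976454, so q_1* = 35/(8 + 11·0.976454) = 1.8676 and q_2* = 0.976454·1.8676 = 1.8236.

q_2* = 1.8236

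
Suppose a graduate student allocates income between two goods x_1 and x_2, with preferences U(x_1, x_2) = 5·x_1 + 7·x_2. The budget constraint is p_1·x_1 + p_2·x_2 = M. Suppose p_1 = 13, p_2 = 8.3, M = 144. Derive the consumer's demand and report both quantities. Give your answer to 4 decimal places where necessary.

Perfect substitutes: compare marginal utility per dollar. 5/p_1 vs 7/p_2 → 0.3846 vs 0.8434.
x_2 gives more utility per dollar, so spend all income on x_2: x_2* = M/p_2, x_1* = 0.
Numerically: x_1* = 0, x_2* = 17.3494.

x_1* = 0, x_2* = 17.3494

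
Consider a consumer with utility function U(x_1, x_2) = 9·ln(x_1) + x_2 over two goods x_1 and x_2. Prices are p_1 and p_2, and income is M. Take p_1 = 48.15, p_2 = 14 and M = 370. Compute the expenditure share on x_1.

share on x_1 = 0.3405

MU_x_1 = 9/x_1, MU_x_2 = 1. Tangency: 9/x_1 = p_1/p_2.
So x_1*(p_1,p_2) = 9·p_2/p_1, independent of income; and x_2* = (M − 9·p_2)/p_2.
At the given prices: x_1* = 9·14/48.15 = 2.6168, and x_2* = 17.4286.
Expenditure on x_1: 48.15·2.6168 = 126; share = 0.3405.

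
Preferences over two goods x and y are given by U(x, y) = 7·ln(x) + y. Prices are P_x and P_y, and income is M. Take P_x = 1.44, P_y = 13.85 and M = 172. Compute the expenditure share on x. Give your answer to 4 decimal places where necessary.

share on x = 0.5637

Set MRS = P_x/P_y: (7/x)/1 = P_x/P_y.
So x*(P_x,P_y) = 7·P_y/P_x, independent of income; and y* = (M − 7·P_y)/P_y.
At the given prices: x* = 7·13.85/1.44 = 67.3264, and y* = 5.4188.
Expenditure on x: 1.44·67.3264 = 96.95; share = 0.5637.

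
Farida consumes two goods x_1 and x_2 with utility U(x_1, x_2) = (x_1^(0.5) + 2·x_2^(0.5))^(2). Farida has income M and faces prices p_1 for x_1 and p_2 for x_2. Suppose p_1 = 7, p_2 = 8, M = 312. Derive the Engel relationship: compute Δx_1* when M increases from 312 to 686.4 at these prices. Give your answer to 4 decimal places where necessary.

MU_x_1 ∝ x_1^(-0.5), MU_x_2 ∝ 2·x_2^(-0.5), so MRS = (1/2)·(x_2/x_1)^(0.5) = p_1/p_2.
Solve for the ratio: x_2/x_1 = [2·p_1/p_2]^(2).
With the ratio pinned down, the budget gives x_1* = M/(p_1 + p_2·(x_2/x_1)) and x_2* = (x_2/x_1)·x_1*.
Numerically x_2/x_1 = 3.0625, so x_1* = 312/(7 + 8·3.0625) = 9.9048.
At M' = 686.4: x_1* = 21.7905. Change: 21.7905 − 9.9048 = 11.8857.

Δx_1* = 11.8857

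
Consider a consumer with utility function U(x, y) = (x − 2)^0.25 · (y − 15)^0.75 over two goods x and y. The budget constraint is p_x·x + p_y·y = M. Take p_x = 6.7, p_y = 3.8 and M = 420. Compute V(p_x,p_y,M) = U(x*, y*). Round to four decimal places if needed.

V = 45.4984

This is Cobb-Douglas in (x−2, y−15): tangency gives 0.25·p_y·(y−15) = 0.75·p_x·(x−2).
After buying the subsistence bundle (2, 15), a share 0.25 of the remaining income goes to x: x* = 2 + 0.25·(M − 2p_x − 15p_y)/p_x.
Discretionary income = 420 − 2·6.7 − 15·3.8 = 349.6; x* = 2 + 0.25·349.6/6.7 = 15.0448; y* = 15 + 0.75·349.6/3.8 = 84.
Utility at the optimum: U(15.0448, 84) = 45.4984.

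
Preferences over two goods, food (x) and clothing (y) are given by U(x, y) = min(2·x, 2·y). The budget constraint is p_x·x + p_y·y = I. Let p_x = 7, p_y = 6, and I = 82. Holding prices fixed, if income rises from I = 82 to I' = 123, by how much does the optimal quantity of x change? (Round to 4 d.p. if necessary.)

Δx* = 3.1538

Leontief preferences: the optimum is at the kink where x/2 = y/2, i.e. y = x.
Budget: p_x·x + p_y·x = I, so (2·p_x + 2·p_y)·x = 2·I.
Demand: x*(p_x,p_y,I) = 2·I/(2·p_x + 2·p_y), y* = 2·I/(2·p_x + 2·p_y).
Here 2·7 + 2·6 = 26, giving x* = 6.3077.
At I' = 123: x* = 9.4615. Change: 9.4615 − 6.3077 = 3.1538.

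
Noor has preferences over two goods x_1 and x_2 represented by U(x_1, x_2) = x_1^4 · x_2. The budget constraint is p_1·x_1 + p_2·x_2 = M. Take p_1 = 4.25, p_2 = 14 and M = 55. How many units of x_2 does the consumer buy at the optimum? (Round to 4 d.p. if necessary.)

The MRS is 4·x_2/x_1. Set MRS = p_1/p_2.
So 4·p_2·x_2 = p_1·x_1; combined with the budget, a share 0.8 of income goes to x_1.
Demand: x_1*(p_1,p_2,M) = 0.8·M/p_1 and x_2* = 0.2·M/p_2.
At p_1=4.25, p_2=14, M=55: x_2* = 0.2·55/14 = 0.7857.

x_2* = 0.7857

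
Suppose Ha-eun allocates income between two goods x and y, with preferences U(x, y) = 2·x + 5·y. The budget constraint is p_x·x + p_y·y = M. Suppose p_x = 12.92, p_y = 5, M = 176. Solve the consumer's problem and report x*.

x* = 0

y gives more utility per dollar, so spend all income on y: y* = M/p_y, x* = 0.
Numerically: x* = 0, y* = 35.2.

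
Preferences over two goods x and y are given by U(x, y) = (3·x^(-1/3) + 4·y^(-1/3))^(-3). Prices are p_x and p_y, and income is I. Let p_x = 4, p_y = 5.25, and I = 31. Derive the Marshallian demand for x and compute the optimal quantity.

From the CES first-order condition, (3/4)·(y/x)^(4/3) = p_x/p_y.
Solve for the ratio: y/x = [(4/3)·p_x/p_y]^(0.75).
With the ratio pinned down, the budget gives x* = I/(p_x + p_y·(y/x)) and y* = (y/x)·x*.
Numerically y/x = 1.011881, so x* = 31/(4 + 5.25·1.011881) = 3.3289.

x* = 3.3289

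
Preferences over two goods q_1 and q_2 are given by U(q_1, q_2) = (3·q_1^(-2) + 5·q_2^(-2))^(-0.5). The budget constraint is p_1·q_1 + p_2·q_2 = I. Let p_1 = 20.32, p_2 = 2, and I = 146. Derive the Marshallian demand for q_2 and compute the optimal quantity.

q_2* = 14.7281

MU_q_1 ∝ 3·q_1^(-3), MU_q_2 ∝ 5·q_2^(-3), so MRS = (3/5)·(q_2/q_1)^(3) = p_1/p_2.
Solve for the ratio: q_2/q_1 = [(5/3)·p_1/p_2]^(1/3).
With the ratio pinned down, the budget gives q_1* = I/(p_1 + p_2·(q_2/q_1)) and q_2* = (q_2/q_1)·q_1*.
Numerically q_2/q_1 = 2.567916, so q_1* = 146/(20.32 + 2·2.567916) = 5.7354 and q_2* = 2.567916·5.7354 = 14.7281.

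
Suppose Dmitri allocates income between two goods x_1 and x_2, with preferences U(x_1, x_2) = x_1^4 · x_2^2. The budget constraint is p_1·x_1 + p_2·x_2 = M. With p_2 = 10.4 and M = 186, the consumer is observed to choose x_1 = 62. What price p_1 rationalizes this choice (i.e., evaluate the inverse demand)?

p_1 = 2

The MRS is 2·x_2/x_1. Set MRS = p_1/p_2.
So 4·p_2·x_2 = 2·p_1·x_1; combined with the budget, a share 2/3 of income goes to x_1.
Demand: x_1*(p_1,p_2,M) = 2/3·M/p_1 and x_2* = 1/3·M/p_2.
Set x_1* = 62 in the demand function and solve for p_1: p_1 = 2.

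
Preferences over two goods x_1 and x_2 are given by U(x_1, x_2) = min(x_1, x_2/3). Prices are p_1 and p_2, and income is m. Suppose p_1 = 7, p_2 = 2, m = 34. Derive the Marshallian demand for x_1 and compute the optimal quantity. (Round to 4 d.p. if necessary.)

x_1* = 2.6154

With perfect complements, no substitution: consume in ratio x_1:x_2 = 1:3.
Budget: p_1·x_1 + p_2·3·x_1 = m, so (p_1 + 3·p_2)·x_1 = m.
Demand: x_1*(p_1,p_2,m) = m/(p_1 + 3·p_2), x_2* = 3·m/(p_1 + 3·p_2).
Here 7 + 3·2 = 13, giving x_1* = 2.6154.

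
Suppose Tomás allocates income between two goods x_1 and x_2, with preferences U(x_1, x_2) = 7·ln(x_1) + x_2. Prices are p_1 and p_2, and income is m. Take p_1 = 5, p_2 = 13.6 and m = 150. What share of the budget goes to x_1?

share on x_1 = 0.6347

So x_1*(p_1,p_2) = 7·p_2/p_1, independent of income; and x_2* = (m − 7·p_2)/p_2.
At the given prices: x_1* = 7·13.6/5 = 19.04, and x_2* = 4.0294.
Expenditure on x_1: 5·19.04 = 95.2; share = 0.6347.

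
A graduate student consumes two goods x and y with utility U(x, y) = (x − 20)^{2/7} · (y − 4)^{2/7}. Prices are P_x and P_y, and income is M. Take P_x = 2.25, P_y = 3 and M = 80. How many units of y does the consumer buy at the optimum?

y* = 7.8333

Let x' = x−20, y' = y−4. MRS = y'/x' = P_x/P_y.
After buying the subsistence bundle (20, 4), a share 0.5 of the remaining income goes to x: x* = 20 + 0.5·(M − 20P_x − 4P_y)/P_x.
Discretionary income = 80 − 20·2.25 − 4·3 = 23; y* = 4 + 0.5·23/3 = 7.8333.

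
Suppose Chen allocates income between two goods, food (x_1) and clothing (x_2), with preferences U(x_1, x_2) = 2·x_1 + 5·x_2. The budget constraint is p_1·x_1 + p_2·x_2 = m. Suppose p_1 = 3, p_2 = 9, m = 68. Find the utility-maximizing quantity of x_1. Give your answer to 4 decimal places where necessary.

x_1* = 22.6667

Perfect substitutes: compare marginal utility per dollar. 2/p_1 vs 5/p_2 → 0.6667 vs 0.5556.
x_1 gives more utility per dollar, so spend all income on x_1: x_1* = m/p_1, x_2* = 0.
Numerically: x_1* = 22.6667, x_2* = 0.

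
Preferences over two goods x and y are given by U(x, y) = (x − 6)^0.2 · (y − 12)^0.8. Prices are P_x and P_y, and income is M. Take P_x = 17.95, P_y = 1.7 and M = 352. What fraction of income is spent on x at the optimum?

Let x' = x−6, y' = y−12. MRS = (1/4)·y'/x' = P_x/P_y.
After buying the subsistence bundle (6, 12), a share 0.2 of the remaining income goes to x: x* = 6 + 0.2·(M − 6P_x − 12P_y)/P_x.
Discretionary income = 352 − 6·17.95 − 12·1.7 = 223.9; x* = 6 + 0.2·223.9/17.95 = 8.4947; y* = 12 + 0.8·223.9/1.7 = 117.3647.
Expenditure on x: 17.95·8.4947 = 152.48; share = 0.4332.

share on x = 0.4332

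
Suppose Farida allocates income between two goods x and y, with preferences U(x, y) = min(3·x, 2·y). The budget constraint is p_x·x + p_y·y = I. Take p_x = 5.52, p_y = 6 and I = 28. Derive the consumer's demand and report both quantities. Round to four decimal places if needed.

x* = 1.9284, y* = 2.8926

Leontief preferences: the optimum is at the kink where x/2 = y/3, i.e. y = (3/2)·x.
Budget: p_x·x + p_y·(3/2)·x = I, so (2·p_x + 3·p_y)·x = 2·I.
Demand: x*(p_x,p_y,I) = 2·I/(2·p_x + 3·p_y), y* = 3·I/(2·p_x + 3·p_y).
Here 2·5.52 + 3·6 = 29.04, giving x* = 1.9284 and y* = 2.8926.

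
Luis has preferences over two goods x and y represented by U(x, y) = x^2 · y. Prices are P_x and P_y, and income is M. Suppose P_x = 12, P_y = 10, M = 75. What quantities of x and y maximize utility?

x* = 4.1667, y* = 2.5

MU_x/MU_y = (2·y)/(x); tangency sets this equal to P_x/P_y.
Rearranging, P_y·y = (1/2)·P_x·x. Substituting into the budget gives P_x·x·(1 + (1/2)) = M.
Demand: x*(P_x,P_y,M) = 2/3·M/P_x and y* = 1/3·M/P_y.
At P_x=12, P_y=10, M=75: x* = 2/3·75/12 = 4.1667, y* = 2.5.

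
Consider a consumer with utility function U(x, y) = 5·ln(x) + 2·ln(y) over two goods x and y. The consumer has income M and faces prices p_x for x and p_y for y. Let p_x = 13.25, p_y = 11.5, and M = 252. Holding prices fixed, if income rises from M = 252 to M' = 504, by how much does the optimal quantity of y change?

Δy* = 6.2609

The MRS is (5/2)·y/x. Set MRS = p_x/p_y.
Rearranging, p_y·y = (2/5)·p_x·x. Substituting into the budget gives p_x·x·(1 + (2/5)) = M.
Demand: x*(p_x,p_y,M) = 5/7·M/p_x and y* = 2/7·M/p_y.
At p_x=13.25, p_y=11.5, M=252: y* = 2/7·252/11.5 = 6.2609.
At M' = 504: y* = 12.5217. Change: 12.5217 − 6.2609 = 6.2609.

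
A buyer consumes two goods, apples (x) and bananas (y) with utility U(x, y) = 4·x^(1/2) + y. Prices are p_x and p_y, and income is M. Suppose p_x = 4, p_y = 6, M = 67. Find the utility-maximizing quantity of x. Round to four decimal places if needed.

Set MRS = p_x/p_y: 2·x^(−1/2) = p_x/p_y.
Thus x* = (2·p_y/p_x)² — independent of M — with the rest of income spent on y.
Plugging in: x* = (2·6/4)² = 9.

x* = 9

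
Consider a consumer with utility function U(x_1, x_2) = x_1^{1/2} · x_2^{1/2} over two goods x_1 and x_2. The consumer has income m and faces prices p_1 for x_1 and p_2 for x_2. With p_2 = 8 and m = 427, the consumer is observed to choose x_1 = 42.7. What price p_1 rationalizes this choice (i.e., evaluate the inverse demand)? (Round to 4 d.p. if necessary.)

p_1 = 5

Tangency: MRS = x_2/x_1 = p_1/p_2.
So 0.5·p_2·x_2 = 0.5·p_1·x_1; combined with the budget, a share 0.5 of income goes to x_1.
Demand: x_1*(p_1,p_2,m) = 0.5·m/p_1 and x_2* = 0.5·m/p_2.
Set x_1* = 42.7 in the demand function and solve for p_1: p_1 = 5.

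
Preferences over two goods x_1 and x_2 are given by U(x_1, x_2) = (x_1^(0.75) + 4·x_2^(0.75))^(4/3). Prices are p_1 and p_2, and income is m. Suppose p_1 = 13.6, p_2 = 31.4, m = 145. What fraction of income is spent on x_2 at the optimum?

share on x_2 = 0.9541

With the ratio pinned down, the budget gives x_1* = m/(p_1 + p_2·(x_2/x_1)) and x_2* = (x_2/x_1)·x_1*.
Numerically x_2/x_1 = 9.009009, so x_1* = 145/(13.6 + 31.4·9.009009) = 0.4891 and x_2* = 9.009009·0.4891 = 4.406.
Expenditure on x_2: 31.4·4.406 = 138.3487; share = 0.9541.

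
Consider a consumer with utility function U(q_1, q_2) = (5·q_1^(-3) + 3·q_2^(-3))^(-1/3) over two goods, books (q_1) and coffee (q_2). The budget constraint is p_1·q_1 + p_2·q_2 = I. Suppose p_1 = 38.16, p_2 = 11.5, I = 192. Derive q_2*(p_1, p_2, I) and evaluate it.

q_2* = 4.4011

Numerically q_2/q_1 = 1.187861, so q_1* = 192/(38.16 + 11.5·1.187861) = 3.7051 and q_2* = 1.187861·3.7051 = 4.4011.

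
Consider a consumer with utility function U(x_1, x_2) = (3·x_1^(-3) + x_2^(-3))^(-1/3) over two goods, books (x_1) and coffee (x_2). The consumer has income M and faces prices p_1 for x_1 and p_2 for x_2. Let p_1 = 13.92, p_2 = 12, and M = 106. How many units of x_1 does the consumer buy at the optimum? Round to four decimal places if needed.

x_1* = 4.5333

MRS = MU_x_1/MU_x_2 = 3·(x_2/x_1)^(4). Set equal to p_1/p_2.
Solve for the ratio: x_2/x_1 = [(1/3)·p_1/p_2]^(0.25).
Substitute x_2 = (x_2/x_1)·x_1 into the budget: x_1* = M/(p_1 + p_2·(x_2/x_1)).
Numerically x_2/x_1 = 0.788559, so x_1* = 106/(13.92 + 12·0.788559) = 4.5333.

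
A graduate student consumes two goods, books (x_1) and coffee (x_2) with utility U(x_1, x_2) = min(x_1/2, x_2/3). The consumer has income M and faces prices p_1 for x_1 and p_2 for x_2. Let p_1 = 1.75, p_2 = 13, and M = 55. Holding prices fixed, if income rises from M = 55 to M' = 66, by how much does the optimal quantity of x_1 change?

Demand: x_1*(p_1,p_2,M) = 2·M/(2·p_1 + 3·p_2), x_2* = 3·M/(2·p_1 + 3·p_2).
Here 2·1.75 + 3·13 = 42.5, giving x_1* = 2.5882.
At M' = 66: x_1* = 3.1059. Change: 3.1059 − 2.5882 = 0.5176.

Δx_1* = 0.5176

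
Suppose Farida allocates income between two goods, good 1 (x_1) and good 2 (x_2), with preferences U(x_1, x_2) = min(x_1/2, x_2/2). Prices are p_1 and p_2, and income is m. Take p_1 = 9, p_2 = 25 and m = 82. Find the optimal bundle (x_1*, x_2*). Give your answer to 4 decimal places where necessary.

Leontief preferences: the optimum is at the kink where x_1/2 = x_2/2, i.e. x_2 = x_1.
Budget: p_1·x_1 + p_2·x_1 = m, so (2·p_1 + 2·p_2)·x_1 = 2·m.
Demand: x_1*(p_1,p_2,m) = 2·m/(2·p_1 + 2·p_2), x_2* = 2·m/(2·p_1 + 2·p_2).
Here 2·9 + 2·25 = 68, giving x_1* = 2.4118 and x_2* = 2.4118.

x_1* = 2.4118, x_2* = 2.4118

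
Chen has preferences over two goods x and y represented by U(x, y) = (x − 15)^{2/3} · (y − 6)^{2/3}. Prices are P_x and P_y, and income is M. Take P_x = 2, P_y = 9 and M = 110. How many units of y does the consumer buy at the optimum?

This is Cobb-Douglas in (x−15, y−6): tangency gives 2/3·P_y·(y−6) = 2/3·P_x·(x−15).
After buying the subsistence bundle (15, 6), a share 0.5 of the remaining income goes to x: x* = 15 + 0.5·(M − 15P_x − 6P_y)/P_x.
Discretionary income = 110 − 15·2 − 6·9 = 26; y* = 6 + 0.5·26/9 = 7.4444.

y* = 7.4444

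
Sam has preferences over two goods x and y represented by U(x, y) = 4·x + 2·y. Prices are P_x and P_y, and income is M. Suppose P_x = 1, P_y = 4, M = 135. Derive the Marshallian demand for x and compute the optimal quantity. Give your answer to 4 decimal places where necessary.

x* = 135

Perfect substitutes: compare marginal utility per dollar. 4/P_x vs 2/P_y → 4 vs 0.5.
x gives more utility per dollar, so spend all income on x: x* = M/P_x, y* = 0.
Numerically: x* = 135, y* = 0.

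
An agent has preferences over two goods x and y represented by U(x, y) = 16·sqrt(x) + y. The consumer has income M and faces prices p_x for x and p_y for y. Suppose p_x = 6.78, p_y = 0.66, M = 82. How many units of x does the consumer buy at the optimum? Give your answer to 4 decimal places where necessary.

x* = 0.6065

Thus x* = (8·p_y/p_x)² — independent of M — with the rest of income spent on y.
Plugging in: x* = (8·0.66/6.78)² = 0.6065.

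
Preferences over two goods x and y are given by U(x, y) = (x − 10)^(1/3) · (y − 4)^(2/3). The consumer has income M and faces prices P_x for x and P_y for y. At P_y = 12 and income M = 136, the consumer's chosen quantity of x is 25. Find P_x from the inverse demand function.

MRS = (1/2)·(y−4)/(x−10). Tangency with P_x/P_y gives y−4 = 2·(P_x/P_y)·(x−10).
Substituting into the budget: x* = 10 + 1/3·(M − 10·P_x − 4·P_y)/P_x, and y* = 4 + 2/3·(…)/P_y.
Set x* = 25 in the demand function and solve for P_x: P_x = 1.6.

P_x = 1.6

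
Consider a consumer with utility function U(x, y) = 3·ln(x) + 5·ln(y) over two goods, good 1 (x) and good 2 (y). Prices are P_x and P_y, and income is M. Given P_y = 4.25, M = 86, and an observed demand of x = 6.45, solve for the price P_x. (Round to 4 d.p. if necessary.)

The MRS is (3/5)·y/x. Set MRS = P_x/P_y.
Rearranging, P_y·y = (5/3)·P_x·x. Substituting into the budget gives P_x·x·(1 + (5/3)) = M.
Demand: x*(P_x,P_y,M) = 0.375·M/P_x and y* = 0.625·M/P_y.
Set x* = 6.45 in the demand function and solve for P_x: P_x = 5.

P_x = 5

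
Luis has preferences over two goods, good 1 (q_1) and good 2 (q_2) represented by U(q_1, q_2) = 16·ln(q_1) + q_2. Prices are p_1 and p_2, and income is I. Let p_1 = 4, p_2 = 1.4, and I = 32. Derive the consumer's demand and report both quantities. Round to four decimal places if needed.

q_1* = 5.6, q_2* = 6.8571

At the given prices: q_1* = 16·1.4/4 = 5.6, and q_2* = 6.8571.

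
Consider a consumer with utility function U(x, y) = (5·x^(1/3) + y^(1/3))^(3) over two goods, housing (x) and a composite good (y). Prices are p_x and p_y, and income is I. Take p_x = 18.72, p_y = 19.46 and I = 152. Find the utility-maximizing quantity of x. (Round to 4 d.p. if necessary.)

From the CES first-order condition, 5·(y/x)^(2/3) = p_x/p_y.
Hence y/x = ((1/5)·p_x/p_y)^(1/(2/3)), i.e. raised to the 1.5 power.
Substitute y = (y/x)·x into the budget: x* = I/(p_x + p_y·(y/x)).
Numerically y/x = 0.08439, so x* = 152/(18.72 + 19.46·0.08439) = 7.4648.

x* = 7.4648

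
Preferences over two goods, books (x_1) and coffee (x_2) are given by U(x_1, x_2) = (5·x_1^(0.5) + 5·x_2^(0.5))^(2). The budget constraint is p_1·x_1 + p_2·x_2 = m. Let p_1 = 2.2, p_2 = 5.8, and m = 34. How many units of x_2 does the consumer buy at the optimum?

x_2* = 1.6121

MRS = MU_x_1/MU_x_2 = (x_2/x_1)^(0.5). Set equal to p_1/p_2.
Hence x_2/x_1 = (p_1/p_2)^(1/(0.5)), i.e. raised to the 2 power.
Substitute x_2 = (x_2/x_1)·x_1 into the budget: x_1* = m/(p_1 + p_2·(x_2/x_1)).
Numerically x_2/x_1 = 0.143876, so x_1* = 34/(2.2 + 5.8·0.143876) = 11.2045 and x_2* = 0.143876·11.2045 = 1.6121.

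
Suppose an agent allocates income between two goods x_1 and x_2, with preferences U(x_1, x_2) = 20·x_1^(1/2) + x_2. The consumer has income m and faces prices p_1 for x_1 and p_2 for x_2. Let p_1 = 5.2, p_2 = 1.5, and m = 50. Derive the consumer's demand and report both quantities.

MU_x_1 = 10/√x_1, MU_x_2 = 1. Tangency: 10/√x_1 = p_1/p_2.
Thus x_1* = (10·p_2/p_1)² — independent of m — with the rest of income spent on x_2.
Plugging in: x_1* = (10·1.5/5.2)² = 8.321, x_2* = 4.4872.

x_1* = 8.321, x_2* = 4.4872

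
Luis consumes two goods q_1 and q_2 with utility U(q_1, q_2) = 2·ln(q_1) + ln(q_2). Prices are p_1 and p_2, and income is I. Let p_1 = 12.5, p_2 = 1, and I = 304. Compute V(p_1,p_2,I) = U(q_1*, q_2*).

V = 10.1901

MU_q_1/MU_q_2 = (2·q_2)/(q_1); tangency sets this equal to p_1/p_2.
So 2·p_2·q_2 = p_1·q_1; combined with the budget, a share 2/3 of income goes to q_1.
Demand: q_1*(p_1,p_2,I) = 2/3·I/p_1 and q_2* = 1/3·I/p_2.
At p_1=12.5, p_2=1, I=304: q_1* = 2/3·304/12.5 = 16.2133, q_2* = 101.3333.
Utility at the optimum: U(16.2133, 101.3333) = 10.1901.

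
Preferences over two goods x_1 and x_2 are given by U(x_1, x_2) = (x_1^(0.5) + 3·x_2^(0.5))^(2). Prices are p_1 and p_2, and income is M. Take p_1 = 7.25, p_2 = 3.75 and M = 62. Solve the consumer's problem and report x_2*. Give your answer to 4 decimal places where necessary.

x_2* = 15.6348

MRS = MU_x_1/MU_x_2 = (1/3)·(x_2/x_1)^(0.5). Set equal to p_1/p_2.
Hence x_2/x_1 = (3·p_1/p_2)^(1/(0.5)), i.e. raised to the 2 power.
With the ratio pinned down, the budget gives x_1* = M/(p_1 + p_2·(x_2/x_1)) and x_2* = (x_2/x_1)·x_1*.
Numerically x_2/x_1 = 33.64, so x_1* = 62/(7.25 + 3.75·33.64) = 0.4648 and x_2* = 33.64·0.4648 = 15.6348.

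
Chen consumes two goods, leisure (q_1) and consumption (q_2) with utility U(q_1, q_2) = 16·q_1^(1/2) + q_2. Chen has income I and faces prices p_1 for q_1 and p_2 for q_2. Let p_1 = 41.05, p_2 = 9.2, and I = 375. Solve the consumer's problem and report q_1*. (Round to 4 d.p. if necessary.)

Set MRS = p_1/p_2: 8·q_1^(−1/2) = p_1/p_2.
Solve: √q_1 = 8·p_2/p_1, so q_1*(p_1,p_2) = (8·p_2/p_1)², and q_2* = (I − p_1·q_1*)/p_2.
Plugging in: q_1* = (8·9.2/41.05)² = 3.2146.

q_1* = 3.2146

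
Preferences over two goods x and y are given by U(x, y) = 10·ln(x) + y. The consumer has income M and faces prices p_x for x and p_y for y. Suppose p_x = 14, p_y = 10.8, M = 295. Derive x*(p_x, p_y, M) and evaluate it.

So x*(p_x,p_y) = 10·p_y/p_x, independent of income; and y* = (M − 10·p_y)/p_y.
At the given prices: x* = 10·10.8/14 = 7.7143.

x* = 7.7143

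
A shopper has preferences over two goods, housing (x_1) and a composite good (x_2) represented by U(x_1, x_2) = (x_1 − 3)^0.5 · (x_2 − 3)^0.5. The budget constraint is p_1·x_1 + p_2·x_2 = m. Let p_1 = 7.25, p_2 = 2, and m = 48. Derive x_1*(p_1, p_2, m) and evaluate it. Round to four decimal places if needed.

MRS = (x_2−3)/(x_1−3). Tangency with p_1/p_2 gives x_2−3 = (p_1/p_2)·(x_1−3).
After buying the subsistence bundle (3, 3), a share 0.5 of the remaining income goes to x_1: x_1* = 3 + 0.5·(m − 3p_1 − 3p_2)/p_1.
Discretionary income = 48 − 3·7.25 − 3·2 = 20.25; x_1* = 3 + 0.5·20.25/7.25 = 4.3966.

x_1* = 4.3966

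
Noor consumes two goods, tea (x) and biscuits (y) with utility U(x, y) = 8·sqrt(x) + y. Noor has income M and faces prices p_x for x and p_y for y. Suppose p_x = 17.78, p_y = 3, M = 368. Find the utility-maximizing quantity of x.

x* = 0.4555

Utility is quasi-linear in y; the FOC for x is 4/√x = p_x/p_y.
Solve: √x = 4·p_y/p_x, so x*(p_x,p_y) = (4·p_y/p_x)², and y* = (M − p_x·x*)/p_y.
Plugging in: x* = (4·3/17.78)² = 0.4555.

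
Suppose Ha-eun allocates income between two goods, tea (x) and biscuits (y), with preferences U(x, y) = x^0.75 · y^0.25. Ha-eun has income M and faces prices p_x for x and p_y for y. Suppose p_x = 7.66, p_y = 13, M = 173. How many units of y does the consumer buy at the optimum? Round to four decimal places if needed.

Demand: x*(p_x,p_y,M) = 0.75·M/p_x and y* = 0.25·M/p_y.
At p_x=7.66, p_y=13, M=173: y* = 0.25·173/13 = 3.3269.

y* = 3.3269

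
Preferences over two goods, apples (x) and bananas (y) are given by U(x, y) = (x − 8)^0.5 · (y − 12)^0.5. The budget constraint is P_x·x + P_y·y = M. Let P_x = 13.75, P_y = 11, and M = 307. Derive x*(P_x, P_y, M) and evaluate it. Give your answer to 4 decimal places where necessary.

x* = 10.3636

This is Cobb-Douglas in (x−8, y−12): tangency gives 0.5·P_y·(y−12) = 0.5·P_x·(x−8).
Substituting into the budget: x* = 8 + 0.5·(M − 8·P_x − 12·P_y)/P_x, and y* = 12 + 0.5·(…)/P_y.
Discretionary income = 307 − 8·13.75 − 12·11 = 65; x* = 8 + 0.5·65/13.75 = 10.3636.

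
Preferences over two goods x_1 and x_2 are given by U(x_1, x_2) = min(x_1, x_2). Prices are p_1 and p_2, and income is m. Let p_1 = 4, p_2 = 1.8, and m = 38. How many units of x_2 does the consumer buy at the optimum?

x_2* = 6.5517

With perfect complements, no substitution: consume in ratio x_1:x_2 = 1:1.
Budget: p_1·x_1 + p_2·x_1 = m, so (p_1 + p_2)·x_1 = m.
Demand: x_1*(p_1,p_2,m) = m/(p_1 + p_2), x_2* = m/(p_1 + p_2).
Here 4 + 1.8 = 5.8, giving x_2* = 6.5517.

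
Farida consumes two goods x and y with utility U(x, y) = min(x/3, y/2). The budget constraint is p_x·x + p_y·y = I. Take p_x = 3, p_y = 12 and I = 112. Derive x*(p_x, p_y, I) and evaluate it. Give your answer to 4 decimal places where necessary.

x* = 10.1818

Demand: x*(p_x,p_y,I) = 3·I/(3·p_x + 2·p_y), y* = 2·I/(3·p_x + 2·p_y).
Here 3·3 + 2·12 = 33, giving x* = 10.1818.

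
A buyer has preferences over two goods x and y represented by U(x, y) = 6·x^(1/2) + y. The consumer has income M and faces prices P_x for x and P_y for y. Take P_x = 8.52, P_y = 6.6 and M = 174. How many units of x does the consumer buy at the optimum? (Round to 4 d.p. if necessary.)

MU_x = 3/√x, MU_y = 1. Tangency: 3/√x = P_x/P_y.
Thus x* = (3·P_y/P_x)² — independent of M — with the rest of income spent on y.
Plugging in: x* = (3·6.6/8.52)² = 5.4007.

x* = 5.4007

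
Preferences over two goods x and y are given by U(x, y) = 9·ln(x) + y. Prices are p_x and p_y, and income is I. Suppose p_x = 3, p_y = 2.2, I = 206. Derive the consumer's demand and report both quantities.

Set MRS = p_x/p_y: (9/x)/1 = p_x/p_y.
So x*(p_x,p_y) = 9·p_y/p_x, independent of income; and y* = (I − 9·p_y)/p_y.
At the given prices: x* = 9·2.2/3 = 6.6, and y* = 84.6364.

x* = 6.6, y* = 84.6364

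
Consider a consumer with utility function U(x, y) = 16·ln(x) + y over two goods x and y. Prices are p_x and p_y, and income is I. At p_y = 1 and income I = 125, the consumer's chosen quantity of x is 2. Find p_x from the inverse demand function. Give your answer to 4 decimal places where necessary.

p_x = 8

Set MRS = p_x/p_y: (16/x)/1 = p_x/p_y.
So x*(p_x,p_y) = 16·p_y/p_x, independent of income; and y* = (I − 16·p_y)/p_y.
Set x* = 2 in the demand function and solve for p_x: p_x = 8.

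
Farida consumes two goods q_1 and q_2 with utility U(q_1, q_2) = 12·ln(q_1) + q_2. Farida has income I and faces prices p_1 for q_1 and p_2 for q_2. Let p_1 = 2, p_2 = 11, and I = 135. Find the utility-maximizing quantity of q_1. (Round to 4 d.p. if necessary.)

q_1* = 66

So q_1*(p_1,p_2) = 12·p_2/p_1, independent of income; and q_2* = (I − 12·p_2)/p_2.
At the given prices: q_1* = 12·11/2 = 66.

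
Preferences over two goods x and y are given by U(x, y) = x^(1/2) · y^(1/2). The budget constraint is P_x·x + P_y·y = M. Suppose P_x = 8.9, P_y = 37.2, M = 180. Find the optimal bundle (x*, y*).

x* = 10.1124, y* = 2.4194

The MRS is y/x. Set MRS = P_x/P_y.
So 0.5·P_y·y = 0.5·P_x·x; combined with the budget, a share 0.5 of income goes to x.
Demand: x*(P_x,P_y,M) = 0.5·M/P_x and y* = 0.5·M/P_y.
At P_x=8.9, P_y=37.2, M=180: x* = 0.5·180/8.9 = 10.1124, y* = 2.4194.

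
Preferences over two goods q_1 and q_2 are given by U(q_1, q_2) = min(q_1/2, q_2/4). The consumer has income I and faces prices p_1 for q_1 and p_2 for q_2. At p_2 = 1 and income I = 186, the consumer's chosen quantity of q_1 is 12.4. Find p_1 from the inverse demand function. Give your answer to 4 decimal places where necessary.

p_1 = 13

With perfect complements, no substitution: consume in ratio q_1:q_2 = 2:4.
Budget: p_1·q_1 + p_2·2·q_1 = I, so (2·p_1 + 4·p_2)·q_1 = 2·I.
Demand: q_1*(p_1,p_2,I) = 2·I/(2·p_1 + 4·p_2), q_2* = 4·I/(2·p_1 + 4·p_2).
Set q_1* = 12.4 in the demand function and solve for p_1: p_1 = 13.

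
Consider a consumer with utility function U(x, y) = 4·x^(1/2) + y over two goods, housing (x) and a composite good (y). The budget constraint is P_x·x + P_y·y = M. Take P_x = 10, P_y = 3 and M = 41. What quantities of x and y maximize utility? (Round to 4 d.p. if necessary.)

Set MRS = P_x/P_y: 2·x^(−1/2) = P_x/P_y.
Solve: √x = 2·P_y/P_x, so x*(P_x,P_y) = (2·P_y/P_x)², and y* = (M − P_x·x*)/P_y.
Plugging in: x* = (2·3/10)² = 0.36, y* = 12.4667.

x* = 0.36, y* = 12.4667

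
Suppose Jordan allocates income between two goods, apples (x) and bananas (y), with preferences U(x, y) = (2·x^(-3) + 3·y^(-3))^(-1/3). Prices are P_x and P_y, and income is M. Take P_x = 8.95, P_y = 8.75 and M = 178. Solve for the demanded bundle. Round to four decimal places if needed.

MU_x ∝ 2·x^(-4), MU_y ∝ 3·y^(-4), so MRS = (2/3)·(y/x)^(4) = P_x/P_y.
Hence y/x = ((3/2)·P_x/P_y)^(1/(4)), i.e. raised to the 0.25 power.
Substitute y = (y/x)·x into the budget: x* = M/(P_x + P_y·(y/x)).
Numerically y/x = 1.112952, so x* = 178/(8.95 + 8.75·1.112952) = 9.5247 and y* = 1.112952·9.5247 = 10.6005.

x* = 9.5247, y* = 10.6005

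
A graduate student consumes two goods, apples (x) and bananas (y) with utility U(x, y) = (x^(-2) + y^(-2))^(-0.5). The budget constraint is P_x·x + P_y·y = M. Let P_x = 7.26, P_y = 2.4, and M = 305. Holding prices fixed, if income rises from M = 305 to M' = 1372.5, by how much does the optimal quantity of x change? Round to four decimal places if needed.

MU_x ∝ x^(-3), MU_y ∝ y^(-3), so MRS = (y/x)^(3) = P_x/P_y.
Solve for the ratio: y/x = [P_x/P_y]^(1/3).
With the ratio pinned down, the budget gives x* = M/(P_x + P_y·(y/x)) and y* = (y/x)·x*.
Numerically y/x = 1.446245, so x* = 305/(7.26 + 2.4·1.446245) = 28.4224.
At M' = 1372.5: x* = 127.9006. Change: 127.9006 − 28.4224 = 99.4783.

Δx* = 99.4783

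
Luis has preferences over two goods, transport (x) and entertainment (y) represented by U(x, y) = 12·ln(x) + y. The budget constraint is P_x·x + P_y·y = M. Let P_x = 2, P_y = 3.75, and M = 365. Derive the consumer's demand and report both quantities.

Set MRS = P_x/P_y: (12/x)/1 = P_x/P_y.
So x*(P_x,P_y) = 12·P_y/P_x, independent of income; and y* = (M − 12·P_y)/P_y.
At the given prices: x* = 12·3.75/2 = 22.5, and y* = 85.3333.

x* = 22.5, y* = 85.3333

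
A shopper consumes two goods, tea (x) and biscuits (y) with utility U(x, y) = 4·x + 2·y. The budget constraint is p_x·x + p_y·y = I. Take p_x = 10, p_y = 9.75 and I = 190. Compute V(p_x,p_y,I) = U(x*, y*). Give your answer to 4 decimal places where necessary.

Numerically: x* = 19, y* = 0.
Utility at the optimum: U(19, 0) = 76.

V = 76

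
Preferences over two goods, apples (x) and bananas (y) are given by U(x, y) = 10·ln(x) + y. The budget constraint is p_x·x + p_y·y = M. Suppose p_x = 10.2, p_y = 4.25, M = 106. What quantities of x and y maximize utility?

x* = 4.1667, y* = 14.9412

Set MRS = p_x/p_y: (10/x)/1 = p_x/p_y.
So x*(p_x,p_y) = 10·p_y/p_x, independent of income; and y* = (M − 10·p_y)/p_y.
At the given prices: x* = 10·4.25/10.2 = 4.1667, and y* = 14.9412.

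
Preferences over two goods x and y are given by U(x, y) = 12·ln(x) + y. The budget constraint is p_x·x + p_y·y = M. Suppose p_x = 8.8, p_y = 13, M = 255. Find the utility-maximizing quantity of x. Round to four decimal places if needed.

x* = 17.7273

Set MRS = p_x/p_y: (12/x)/1 = p_x/p_y.
So x*(p_x,p_y) = 12·p_y/p_x, independent of income; and y* = (M − 12·p_y)/p_y.
At the given prices: x* = 12·13/8.8 = 17.7273.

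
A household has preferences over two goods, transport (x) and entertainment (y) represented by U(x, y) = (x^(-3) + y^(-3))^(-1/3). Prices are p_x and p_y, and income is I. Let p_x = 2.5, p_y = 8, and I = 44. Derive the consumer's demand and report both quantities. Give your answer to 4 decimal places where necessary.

MU_x ∝ x^(-4), MU_y ∝ y^(-4), so MRS = (y/x)^(4) = p_x/p_y.
Hence y/x = (p_x/p_y)^(1/(4)), i.e. raised to the 0.25 power.
With the ratio pinned down, the budget gives x* = I/(p_x + p_y·(y/x)) and y* = (y/x)·x*.
Numerically y/x = 0.747674, so x* = 44/(2.5 + 8·0.747674) = 5.1878 and y* = 0.747674·5.1878 = 3.8788.

x* = 5.1878, y* = 3.8788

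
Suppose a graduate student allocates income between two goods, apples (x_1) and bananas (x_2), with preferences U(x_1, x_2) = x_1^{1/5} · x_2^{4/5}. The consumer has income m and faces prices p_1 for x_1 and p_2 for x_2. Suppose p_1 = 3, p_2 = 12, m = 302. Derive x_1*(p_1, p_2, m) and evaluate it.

x_1* = 20.1333

The MRS is (1/4)·x_2/x_1. Set MRS = p_1/p_2.
So 0.2·p_2·x_2 = 0.8·p_1·x_1; combined with the budget, a share 0.2 of income goes to x_1.
Demand: x_1*(p_1,p_2,m) = 0.2·m/p_1 and x_2* = 0.8·m/p_2.
At p_1=3, p_2=12, m=302: x_1* = 0.2·302/3 = 20.1333.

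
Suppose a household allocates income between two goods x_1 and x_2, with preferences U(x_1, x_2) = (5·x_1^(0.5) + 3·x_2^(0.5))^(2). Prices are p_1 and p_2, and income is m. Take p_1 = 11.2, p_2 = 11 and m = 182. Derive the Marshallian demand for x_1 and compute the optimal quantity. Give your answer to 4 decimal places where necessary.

x_1* = 11.8913

From the CES first-order condition, (5/3)·(x_2/x_1)^(0.5) = p_1/p_2.
Solve for the ratio: x_2/x_1 = [(3/5)·p_1/p_2]^(2).
Substitute x_2 = (x_2/x_1)·x_1 into the budget: x_1* = m/(p_1 + p_2·(x_2/x_1)).
Numerically x_2/x_1 = 0.37321, so x_1* = 182/(11.2 + 11·0.37321) = 11.8913.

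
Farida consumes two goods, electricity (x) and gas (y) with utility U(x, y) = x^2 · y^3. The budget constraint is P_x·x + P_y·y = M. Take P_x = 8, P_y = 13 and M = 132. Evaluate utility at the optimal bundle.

V = 9849.9349

The MRS is (2/3)·y/x. Set MRS = P_x/P_y.
So 2·P_y·y = 3·P_x·x; combined with the budget, a share 0.4 of income goes to x.
Demand: x*(P_x,P_y,M) = 0.4·M/P_x and y* = 0.6·M/P_y.
At P_x=8, P_y=13, M=132: x* = 0.4·132/8 = 6.6, y* = 6.0923.
Utility at the optimum: U(6.6, 6.0923) = 9849.9349.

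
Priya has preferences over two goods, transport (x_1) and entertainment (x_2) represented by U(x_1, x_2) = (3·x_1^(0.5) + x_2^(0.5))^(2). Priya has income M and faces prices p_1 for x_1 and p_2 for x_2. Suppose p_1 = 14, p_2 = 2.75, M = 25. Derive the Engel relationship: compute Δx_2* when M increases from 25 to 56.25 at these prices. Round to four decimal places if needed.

Δx_2* = 4.1056

MRS = MU_x_1/MU_x_2 = 3·(x_2/x_1)^(0.5). Set equal to p_1/p_2.
Solve for the ratio: x_2/x_1 = [(1/3)·p_1/p_2]^(2).
With the ratio pinned down, the budget gives x_1* = M/(p_1 + p_2·(x_2/x_1)) and x_2* = (x_2/x_1)·x_1*.
Numerically x_2/x_1 = 2.879706, so x_1* = 25/(14 + 2.75·2.879706) = 1.1406 and x_2* = 2.879706·1.1406 = 3.2845.
At M' = 56.25: x_2* = 7.39. Change: 7.39 − 3.2845 = 4.1056.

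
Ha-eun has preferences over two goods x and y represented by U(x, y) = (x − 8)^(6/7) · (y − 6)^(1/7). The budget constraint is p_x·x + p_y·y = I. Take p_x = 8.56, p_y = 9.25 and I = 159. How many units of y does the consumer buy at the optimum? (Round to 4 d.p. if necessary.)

Let x' = x−8, y' = y−6. MRS = 6·y'/x' = p_x/p_y.
Substituting into the budget: x* = 8 + 6/7·(I − 8·p_x − 6·p_y)/p_x, and y* = 6 + 1/7·(…)/p_y.
Discretionary income = 159 − 8·8.56 − 6·9.25 = 35.02; y* = 6 + 1/7·35.02/9.25 = 6.5408.

y* = 6.5408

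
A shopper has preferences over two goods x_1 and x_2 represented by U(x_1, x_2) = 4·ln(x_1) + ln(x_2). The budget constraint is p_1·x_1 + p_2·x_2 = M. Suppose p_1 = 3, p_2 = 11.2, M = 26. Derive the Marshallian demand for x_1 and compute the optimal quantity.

x_1* = 6.9333

Demand: x_1*(p_1,p_2,M) = 0.8·M/p_1 and x_2* = 0.2·M/p_2.
At p_1=3, p_2=11.2, M=26: x_1* = 0.8·26/3 = 6.9333.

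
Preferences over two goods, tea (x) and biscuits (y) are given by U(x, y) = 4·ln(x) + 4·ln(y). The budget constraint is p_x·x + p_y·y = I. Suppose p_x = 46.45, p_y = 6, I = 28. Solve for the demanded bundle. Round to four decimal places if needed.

x* = 0.3014, y* = 2.3333

Tangency: MRS = y/x = p_x/p_y.
Rearranging, p_y·y = p_x·x. Substituting into the budget gives p_x·x·(1 + 1) = I.
Demand: x*(p_x,p_y,I) = 0.5·I/p_x and y* = 0.5·I/p_y.
At p_x=46.45, p_y=6, I=28: x* = 0.5·28/46.45 = 0.3014, y* = 2.3333.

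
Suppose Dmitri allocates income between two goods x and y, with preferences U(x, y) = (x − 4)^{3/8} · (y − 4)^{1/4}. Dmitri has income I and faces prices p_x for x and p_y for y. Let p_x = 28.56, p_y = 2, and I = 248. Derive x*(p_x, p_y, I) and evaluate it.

x* = 6.642

Substituting into the budget: x* = 4 + 0.6·(I − 4·p_x − 4·p_y)/p_x, and y* = 4 + 0.4·(…)/p_y.
Discretionary income = 248 − 4·28.56 − 4·2 = 125.76; x* = 4 + 0.6·125.76/28.56 = 6.642.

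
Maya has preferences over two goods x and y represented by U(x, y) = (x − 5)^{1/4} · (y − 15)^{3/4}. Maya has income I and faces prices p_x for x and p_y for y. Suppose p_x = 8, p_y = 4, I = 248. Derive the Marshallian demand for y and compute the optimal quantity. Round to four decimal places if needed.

Discretionary income = 248 − 5·8 − 15·4 = 148; y* = 15 + 0.75·148/4 = 42.75.

y* = 42.75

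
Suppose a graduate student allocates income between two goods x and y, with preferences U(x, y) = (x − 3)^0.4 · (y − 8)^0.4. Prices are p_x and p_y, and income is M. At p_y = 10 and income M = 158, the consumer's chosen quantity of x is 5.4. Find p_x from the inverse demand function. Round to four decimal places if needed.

This is Cobb-Douglas in (x−3, y−8): tangency gives 0.4·p_y·(y−8) = 0.4·p_x·(x−3).
After buying the subsistence bundle (3, 8), a share 0.5 of the remaining income goes to x: x* = 3 + 0.5·(M − 3p_x − 8p_y)/p_x.
Set x* = 5.4 in the demand function and solve for p_x: p_x = 10.

p_x = 10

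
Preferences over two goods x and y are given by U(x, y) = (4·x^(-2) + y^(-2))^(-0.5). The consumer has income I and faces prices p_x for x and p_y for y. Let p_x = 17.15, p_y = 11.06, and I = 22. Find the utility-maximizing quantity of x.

x* = 0.8725

MRS = MU_x/MU_y = 4·(y/x)^(3). Set equal to p_x/p_y.
Solve for the ratio: y/x = [(1/4)·p_x/p_y]^(1/3).
Substitute y = (y/x)·x into the budget: x* = I/(p_x + p_y·(y/x)).
Numerically y/x = 0.729149, so x* = 22/(17.15 + 11.06·0.729149) = 0.8725.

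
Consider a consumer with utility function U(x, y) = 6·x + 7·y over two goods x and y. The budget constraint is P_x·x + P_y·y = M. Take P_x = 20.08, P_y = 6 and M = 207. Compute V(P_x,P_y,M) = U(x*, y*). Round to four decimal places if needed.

V = 241.5

Linear utility — the consumer picks whichever good has higher MU/price: 6/20.08 = 0.2988 vs 7/6 = 1.1667.
y gives more utility per dollar, so spend all income on y: y* = M/P_y, x* = 0.
Numerically: x* = 0, y* = 34.5.
Utility at the optimum: U(0, 34.5) = 241.5.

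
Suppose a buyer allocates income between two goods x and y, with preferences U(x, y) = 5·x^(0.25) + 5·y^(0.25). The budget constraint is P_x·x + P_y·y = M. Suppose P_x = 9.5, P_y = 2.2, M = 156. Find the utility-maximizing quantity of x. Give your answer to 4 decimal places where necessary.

x* = 6.2475

MRS = MU_x/MU_y = (y/x)^(0.75). Set equal to P_x/P_y.
Hence y/x = (P_x/P_y)^(1/(0.75)), i.e. raised to the 4/3 power.
Substitute y = (y/x)·x into the budget: x* = M/(P_x + P_y·(y/x)).
Numerically y/x = 7.031822, so x* = 156/(9.5 + 2.2·7.031822) = 6.2475.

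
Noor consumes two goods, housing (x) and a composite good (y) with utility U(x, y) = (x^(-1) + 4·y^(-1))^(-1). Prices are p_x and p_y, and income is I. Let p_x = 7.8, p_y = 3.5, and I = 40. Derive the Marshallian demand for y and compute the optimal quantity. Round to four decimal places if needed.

y* = 6.544

MRS = MU_x/MU_y = (1/4)·(y/x)^(2). Set equal to p_x/p_y.
Solve for the ratio: y/x = [4·p_x/p_y]^(0.5).
Substitute y = (y/x)·x into the budget: x* = I/(p_x + p_y·(y/x)).
Numerically y/x = 2.98568, so x* = 40/(7.8 + 3.5·2.98568) = 2.1918 and y* = 2.98568·2.1918 = 6.544.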